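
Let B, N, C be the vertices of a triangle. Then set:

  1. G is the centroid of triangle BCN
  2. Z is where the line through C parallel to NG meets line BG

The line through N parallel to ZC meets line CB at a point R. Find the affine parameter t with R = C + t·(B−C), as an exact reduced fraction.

t = 1/2

Assign B = (0, 0), N = (1, 0), C = (0, 1) — the answer is frame-independent, so this choice is without loss of generality.
1. G is the centroid of triangle BCN ⇒ G = (1/3, 1/3)
2. Z is where the line through C parallel to NG meets line BG ⇒ Z = (2/3, 2/3)
through N parallel to ZC: direction (-2/3, 1/3); meets CB at R = (0, 1/2)
R = C + t·(B−C) with t = 1/2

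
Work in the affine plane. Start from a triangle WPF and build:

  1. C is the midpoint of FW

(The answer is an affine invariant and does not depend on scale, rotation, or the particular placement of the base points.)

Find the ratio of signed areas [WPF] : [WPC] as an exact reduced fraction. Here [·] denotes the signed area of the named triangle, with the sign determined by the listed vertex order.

[WPF]:[WPC] = 2

Assign W = (0, 0), P = (1, 0), F = (0, 1) — the answer is frame-independent, so this choice is without loss of generality.
1. C is the midpoint of FW ⇒ C = (0, 1/2)
2·[WPF] = 1, 2·[WPC] = 1/2
[WPF]:[WPC] = 1:1/2 = 2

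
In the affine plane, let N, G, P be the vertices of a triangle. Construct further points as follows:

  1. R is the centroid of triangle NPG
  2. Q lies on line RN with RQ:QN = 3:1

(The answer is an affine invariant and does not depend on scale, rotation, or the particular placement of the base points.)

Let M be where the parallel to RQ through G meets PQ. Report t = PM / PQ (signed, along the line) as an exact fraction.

Work in coordinates with N = (0, 0), G = (1, 0), P = (0, 1).
1. R is the centroid of triangle NPG ⇒ R = (1/3, 1/3)
2. Q lies on line RN with RQ:QN = 3:1 ⇒ Q = (1/12, 1/12)
through G parallel to RQ: direction (-1/4, -1/4); meets PQ at M = (1/6, -5/6)
M = P + t·(Q−P) with t = 2

t = 2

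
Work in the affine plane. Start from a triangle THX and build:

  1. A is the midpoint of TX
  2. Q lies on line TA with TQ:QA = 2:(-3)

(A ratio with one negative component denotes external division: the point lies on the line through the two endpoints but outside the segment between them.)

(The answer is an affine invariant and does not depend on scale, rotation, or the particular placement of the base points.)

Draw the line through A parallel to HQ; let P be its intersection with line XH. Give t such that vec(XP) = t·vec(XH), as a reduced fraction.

t = 1/4

Work in coordinates with T = (0, 0), H = (1, 0), X = (0, 1).
1. A is the midpoint of TX ⇒ A = (0, 1/2)
2. Q lies on line TA with TQ:QA = 2:(-3) ⇒ Q = (0, -1)
through A parallel to HQ: direction (-1, -1); meets XH at P = (1/4, 3/4)
P = X + t·(H−X) with t = 1/4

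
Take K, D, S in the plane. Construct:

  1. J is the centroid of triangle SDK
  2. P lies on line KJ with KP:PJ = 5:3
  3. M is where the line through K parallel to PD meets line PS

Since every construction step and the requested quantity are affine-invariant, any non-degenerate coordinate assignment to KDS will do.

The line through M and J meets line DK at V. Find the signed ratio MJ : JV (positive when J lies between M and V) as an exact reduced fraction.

MJ:JV = -137/112

Work in coordinates with K = (0, 0), D = (1, 0), S = (0, 1).
1. J is the centroid of triangle SDK ⇒ J = (1/3, 1/3)
2. P lies on line KJ with KP:PJ = 5:3 ⇒ P = (5/24, 5/24)
3. M is where the line through K parallel to PD meets line PS ⇒ M = (95/336, -25/336)
line MJ meets DK at V = (40/137, 0)
J = M + t·(V−M) with t = 137/25, so MJ:JV = 137/25:-112/25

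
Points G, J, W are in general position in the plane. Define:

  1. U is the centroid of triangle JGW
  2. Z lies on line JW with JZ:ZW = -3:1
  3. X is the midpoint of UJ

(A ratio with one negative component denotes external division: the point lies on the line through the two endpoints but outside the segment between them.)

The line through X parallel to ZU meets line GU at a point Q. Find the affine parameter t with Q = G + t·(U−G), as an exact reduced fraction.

t = 11/8

Set G = (0, 0), J = (1, 0), W = (0, 1); any affine frame gives the same invariant.
1. U is the centroid of triangle JGW ⇒ U = (1/3, 1/3)
2. Z lies on line JW with JZ:ZW = -3:1 ⇒ Z = (-1/2, 3/2)
3. X is the midpoint of UJ ⇒ X = (2/3, 1/6)
through X parallel to ZU: direction (5/6, -7/6); meets GU at Q = (11/24, 11/24)
Q = G + t·(U−G) with t = 11/8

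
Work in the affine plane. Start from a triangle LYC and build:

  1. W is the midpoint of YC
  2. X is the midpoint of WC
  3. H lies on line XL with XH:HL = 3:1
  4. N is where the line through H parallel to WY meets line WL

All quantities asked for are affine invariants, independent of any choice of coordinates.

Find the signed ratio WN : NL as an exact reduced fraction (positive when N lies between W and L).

WN:NL = 3

Choose coordinates L = (0, 0), Y = (1, 0), C = (0, 1).
1. W is the midpoint of YC ⇒ W = (1/2, 1/2)
2. X is the midpoint of WC ⇒ X = (1/4, 3/4)
3. H lies on line XL with XH:HL = 3:1 ⇒ H = (1/16, 3/16)
4. N is where the line through H parallel to WY meets line WL ⇒ N = (1/8, 1/8)
N = W + t·(L−W) with t = 3/4, so WN:NL = t:(1−t) = 3/4:1/4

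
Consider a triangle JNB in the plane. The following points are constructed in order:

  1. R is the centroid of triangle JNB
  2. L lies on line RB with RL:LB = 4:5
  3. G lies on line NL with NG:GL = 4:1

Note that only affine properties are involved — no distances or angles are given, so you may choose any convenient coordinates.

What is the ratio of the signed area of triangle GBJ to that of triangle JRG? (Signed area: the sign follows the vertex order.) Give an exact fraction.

[GBJ]:[JRG] = 47/7

Work in coordinates with J = (0, 0), N = (1, 0), B = (0, 1).
1. R is the centroid of triangle JNB ⇒ R = (1/3, 1/3)
2. L lies on line RB with RL:LB = 4:5 ⇒ L = (5/27, 17/27)
3. G lies on line NL with NG:GL = 4:1 ⇒ G = (47/135, 68/135)
2·[GBJ] = 47/135, 2·[JRG] = 7/135
[GBJ]:[JRG] = 47/135:7/135 = 47/7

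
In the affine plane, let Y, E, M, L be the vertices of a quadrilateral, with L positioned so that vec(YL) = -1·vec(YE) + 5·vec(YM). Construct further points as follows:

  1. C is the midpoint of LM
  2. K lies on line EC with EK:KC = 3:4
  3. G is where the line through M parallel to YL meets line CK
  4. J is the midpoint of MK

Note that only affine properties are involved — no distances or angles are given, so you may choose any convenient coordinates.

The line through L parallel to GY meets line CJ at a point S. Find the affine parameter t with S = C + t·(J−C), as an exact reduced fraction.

Work in coordinates with Y = (0, 0), E = (1, 0), M = (0, 1), L = (-1, 5).
1. C is the midpoint of LM ⇒ C = (-1/2, 3)
2. K lies on line EC with EK:KC = 3:4 ⇒ K = (5/14, 9/7)
3. G is where the line through M parallel to YL meets line CK ⇒ G = (-1/3, 8/3)
4. J is the midpoint of MK ⇒ J = (5/28, 8/7)
through L parallel to GY: direction (1/3, -8/3); meets CJ at S = (-22/25, 101/25)
S = C + t·(J−C) with t = -14/25

t = -14/25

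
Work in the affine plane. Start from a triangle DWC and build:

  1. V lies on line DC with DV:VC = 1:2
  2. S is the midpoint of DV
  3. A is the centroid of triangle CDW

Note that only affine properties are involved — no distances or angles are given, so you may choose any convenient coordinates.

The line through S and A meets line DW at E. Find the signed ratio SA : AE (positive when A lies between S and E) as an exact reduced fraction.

Choose coordinates D = (0, 0), W = (1, 0), C = (0, 1).
1. V lies on line DC with DV:VC = 1:2 ⇒ V = (0, 1/3)
2. S is the midpoint of DV ⇒ S = (0, 1/6)
3. A is the centroid of triangle CDW ⇒ A = (1/3, 1/3)
line SA meets DW at E = (-1/3, 0)
A = S + t·(E−S) with t = -1, so SA:AE = -1:2

SA:AE = -1/2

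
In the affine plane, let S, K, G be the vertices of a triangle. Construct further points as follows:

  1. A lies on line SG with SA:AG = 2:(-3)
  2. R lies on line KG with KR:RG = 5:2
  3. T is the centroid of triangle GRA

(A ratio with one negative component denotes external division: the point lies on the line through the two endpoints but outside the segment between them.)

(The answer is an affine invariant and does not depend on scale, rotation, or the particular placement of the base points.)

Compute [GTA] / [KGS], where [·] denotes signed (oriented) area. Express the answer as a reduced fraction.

Work in coordinates with S = (0, 0), K = (1, 0), G = (0, 1).
1. A lies on line SG with SA:AG = 2:(-3) ⇒ A = (0, -2)
2. R lies on line KG with KR:RG = 5:2 ⇒ R = (2/7, 5/7)
3. T is the centroid of triangle GRA ⇒ T = (2/21, -2/21)
2·[GTA] = -2/7, 2·[KGS] = 1
[GTA]:[KGS] = -2/7:1 = -2/7

[GTA]:[KGS] = -2/7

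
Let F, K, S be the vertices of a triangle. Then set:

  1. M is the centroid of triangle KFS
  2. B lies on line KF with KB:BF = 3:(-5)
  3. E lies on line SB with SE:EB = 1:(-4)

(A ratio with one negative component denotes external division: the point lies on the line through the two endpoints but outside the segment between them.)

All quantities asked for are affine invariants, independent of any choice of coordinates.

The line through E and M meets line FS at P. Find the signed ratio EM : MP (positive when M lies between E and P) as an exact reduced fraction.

EM:MP = -7/2

Choose coordinates F = (0, 0), K = (1, 0), S = (0, 1).
1. M is the centroid of triangle KFS ⇒ M = (1/3, 1/3)
2. B lies on line KF with KB:BF = 3:(-5) ⇒ B = (5/2, 0)
3. E lies on line SB with SE:EB = 1:(-4) ⇒ E = (-5/6, 4/3)
line EM meets FS at P = (0, 13/21)
M = E + t·(P−E) with t = 7/5, so EM:MP = 7/5:-2/5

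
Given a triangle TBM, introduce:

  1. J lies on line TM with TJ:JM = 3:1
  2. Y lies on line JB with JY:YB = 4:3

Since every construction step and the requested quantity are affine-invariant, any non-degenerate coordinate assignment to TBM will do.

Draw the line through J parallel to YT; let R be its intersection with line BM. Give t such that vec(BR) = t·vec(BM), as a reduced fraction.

t = 21/25

Assign T = (0, 0), B = (1, 0), M = (0, 1) — the answer is frame-independent, so this choice is without loss of generality.
1. J lies on line TM with TJ:JM = 3:1 ⇒ J = (0, 3/4)
2. Y lies on line JB with JY:YB = 4:3 ⇒ Y = (4/7, 9/28)
through J parallel to YT: direction (-4/7, -9/28); meets BM at R = (4/25, 21/25)
R = B + t·(M−B) with t = 21/25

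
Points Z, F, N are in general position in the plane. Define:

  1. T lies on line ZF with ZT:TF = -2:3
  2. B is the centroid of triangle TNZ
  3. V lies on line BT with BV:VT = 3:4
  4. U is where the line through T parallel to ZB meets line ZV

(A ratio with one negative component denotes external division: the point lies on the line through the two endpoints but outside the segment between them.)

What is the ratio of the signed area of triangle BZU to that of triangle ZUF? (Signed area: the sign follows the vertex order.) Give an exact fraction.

[BZU]:[ZUF] = 3/2

Work in coordinates with Z = (0, 0), F = (1, 0), N = (0, 1).
1. T lies on line ZF with ZT:TF = -2:3 ⇒ T = (-2, 0)
2. B is the centroid of triangle TNZ ⇒ B = (-2/3, 1/3)
3. V lies on line BT with BV:VT = 3:4 ⇒ V = (-26/21, 4/21)
4. U is where the line through T parallel to ZB meets line ZV ⇒ U = (-26/9, 4/9)
2·[BZU] = -2/3, 2·[ZUF] = -4/9
[BZU]:[ZUF] = -2/3:-4/9 = 3/2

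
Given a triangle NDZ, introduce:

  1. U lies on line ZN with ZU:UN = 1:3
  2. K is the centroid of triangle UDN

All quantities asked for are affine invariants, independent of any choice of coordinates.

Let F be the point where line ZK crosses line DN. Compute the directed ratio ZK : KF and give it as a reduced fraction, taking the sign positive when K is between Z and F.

Set N = (0, 0), D = (1, 0), Z = (0, 1); any affine frame gives the same invariant.
1. U lies on line ZN with ZU:UN = 1:3 ⇒ U = (0, 3/4)
2. K is the centroid of triangle UDN ⇒ K = (1/3, 1/4)
line ZK meets DN at F = (4/9, 0)
K = Z + t·(F−Z) with t = 3/4, so ZK:KF = 3/4:1/4

ZK:KF = 3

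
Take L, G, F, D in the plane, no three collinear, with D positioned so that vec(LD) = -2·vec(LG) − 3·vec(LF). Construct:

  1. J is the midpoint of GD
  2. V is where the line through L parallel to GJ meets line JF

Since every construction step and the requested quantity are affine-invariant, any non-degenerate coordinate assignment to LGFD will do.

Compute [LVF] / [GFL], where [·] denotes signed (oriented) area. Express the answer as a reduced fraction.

[LVF]:[GFL] = -1/4

Assign L = (0, 0), G = (1, 0), F = (0, 1), D = (-2, -3) — the answer is frame-independent, so this choice is without loss of generality.
1. J is the midpoint of GD ⇒ J = (-1/2, -3/2)
2. V is where the line through L parallel to GJ meets line JF ⇒ V = (-1/4, -1/4)
2·[LVF] = -1/4, 2·[GFL] = 1
[LVF]:[GFL] = -1/4:1 = -1/4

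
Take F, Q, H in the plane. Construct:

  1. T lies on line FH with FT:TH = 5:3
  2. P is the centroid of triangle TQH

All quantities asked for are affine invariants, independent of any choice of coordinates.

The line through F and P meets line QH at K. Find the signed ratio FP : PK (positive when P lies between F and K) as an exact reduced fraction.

FP:PK = 7

Work in coordinates with F = (0, 0), Q = (1, 0), H = (0, 1).
1. T lies on line FH with FT:TH = 5:3 ⇒ T = (0, 5/8)
2. P is the centroid of triangle TQH ⇒ P = (1/3, 13/24)
line FP meets QH at K = (8/21, 13/21)
P = F + t·(K−F) with t = 7/8, so FP:PK = 7/8:1/8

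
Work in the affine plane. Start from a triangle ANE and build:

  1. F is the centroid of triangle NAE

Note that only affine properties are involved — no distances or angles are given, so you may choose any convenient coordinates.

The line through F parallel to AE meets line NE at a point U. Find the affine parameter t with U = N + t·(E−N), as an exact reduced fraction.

t = 2/3

Choose coordinates A = (0, 0), N = (1, 0), E = (0, 1).
1. F is the centroid of triangle NAE ⇒ F = (1/3, 1/3)
through F parallel to AE: direction (0, 1); meets NE at U = (1/3, 2/3)
U = N + t·(E−N) with t = 2/3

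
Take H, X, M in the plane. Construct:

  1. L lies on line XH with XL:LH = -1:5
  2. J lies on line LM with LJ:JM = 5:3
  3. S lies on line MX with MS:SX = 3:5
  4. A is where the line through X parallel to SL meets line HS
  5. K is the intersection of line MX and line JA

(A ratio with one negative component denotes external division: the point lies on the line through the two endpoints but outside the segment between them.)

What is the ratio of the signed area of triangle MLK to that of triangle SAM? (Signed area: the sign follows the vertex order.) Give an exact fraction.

[MLK]:[SAM] = 65/47

Choose coordinates H = (0, 0), X = (1, 0), M = (0, 1).
1. L lies on line XH with XL:LH = -1:5 ⇒ L = (5/4, 0)
2. J lies on line LM with LJ:JM = 5:3 ⇒ J = (15/32, 5/8)
3. S lies on line MX with MS:SX = 3:5 ⇒ S = (3/8, 5/8)
4. A is where the line through X parallel to SL meets line HS ⇒ A = (3/10, 1/2)
5. K is the intersection of line MX and line JA ⇒ K = (39/94, 55/94)
2·[MLK] = -39/376, 2·[SAM] = -3/40
[MLK]:[SAM] = -39/376:-3/40 = 65/47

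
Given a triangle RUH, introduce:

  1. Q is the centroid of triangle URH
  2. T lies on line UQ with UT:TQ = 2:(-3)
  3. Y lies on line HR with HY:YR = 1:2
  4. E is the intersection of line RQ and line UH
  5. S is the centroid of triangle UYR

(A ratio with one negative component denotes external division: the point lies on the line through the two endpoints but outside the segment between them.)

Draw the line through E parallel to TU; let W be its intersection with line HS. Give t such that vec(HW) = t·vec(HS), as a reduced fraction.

t = 9/22

Set R = (0, 0), U = (1, 0), H = (0, 1); any affine frame gives the same invariant.
1. Q is the centroid of triangle URH ⇒ Q = (1/3, 1/3)
2. T lies on line UQ with UT:TQ = 2:(-3) ⇒ T = (7/3, -2/3)
3. Y lies on line HR with HY:YR = 1:2 ⇒ Y = (0, 2/3)
4. E is the intersection of line RQ and line UH ⇒ E = (1/2, 1/2)
5. S is the centroid of triangle UYR ⇒ S = (1/3, 2/9)
through E parallel to TU: direction (-4/3, 2/3); meets HS at W = (3/22, 15/22)
W = H + t·(S−H) with t = 9/22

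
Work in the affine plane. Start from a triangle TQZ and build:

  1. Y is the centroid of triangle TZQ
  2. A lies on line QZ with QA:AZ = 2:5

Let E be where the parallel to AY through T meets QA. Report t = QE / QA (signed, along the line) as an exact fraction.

Set T = (0, 0), Q = (1, 0), Z = (0, 1); any affine frame gives the same invariant.
1. Y is the centroid of triangle TZQ ⇒ Y = (1/3, 1/3)
2. A lies on line QZ with QA:AZ = 2:5 ⇒ A = (5/7, 2/7)
through T parallel to AY: direction (-8/21, 1/21); meets QA at E = (8/7, -1/7)
E = Q + t·(A−Q) with t = -1/2

t = -1/2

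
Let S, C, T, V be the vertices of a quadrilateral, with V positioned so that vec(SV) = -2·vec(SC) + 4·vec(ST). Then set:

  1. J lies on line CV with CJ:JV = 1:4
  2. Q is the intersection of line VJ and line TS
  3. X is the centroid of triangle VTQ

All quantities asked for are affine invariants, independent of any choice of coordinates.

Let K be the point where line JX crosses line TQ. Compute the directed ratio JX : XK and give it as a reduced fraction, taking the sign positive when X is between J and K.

Set S = (0, 0), C = (1, 0), T = (0, 1), V = (-2, 4); any affine frame gives the same invariant.
1. J lies on line CV with CJ:JV = 1:4 ⇒ J = (2/5, 4/5)
2. Q is the intersection of line VJ and line TS ⇒ Q = (0, 4/3)
3. X is the centroid of triangle VTQ ⇒ X = (-2/3, 19/9)
line JX meets TQ at K = (0, 31/24)
X = J + t·(K−J) with t = 8/3, so JX:XK = 8/3:-5/3

JX:XK = -8/5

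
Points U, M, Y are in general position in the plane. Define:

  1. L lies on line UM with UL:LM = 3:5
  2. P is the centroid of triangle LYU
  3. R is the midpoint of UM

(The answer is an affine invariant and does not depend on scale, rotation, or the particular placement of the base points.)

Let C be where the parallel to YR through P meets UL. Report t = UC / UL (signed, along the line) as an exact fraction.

Assign U = (0, 0), M = (1, 0), Y = (0, 1) — the answer is frame-independent, so this choice is without loss of generality.
1. L lies on line UM with UL:LM = 3:5 ⇒ L = (3/8, 0)
2. P is the centroid of triangle LYU ⇒ P = (1/8, 1/3)
3. R is the midpoint of UM ⇒ R = (1/2, 0)
through P parallel to YR: direction (1/2, -1); meets UL at C = (7/24, 0)
C = U + t·(L−U) with t = 7/9

t = 7/9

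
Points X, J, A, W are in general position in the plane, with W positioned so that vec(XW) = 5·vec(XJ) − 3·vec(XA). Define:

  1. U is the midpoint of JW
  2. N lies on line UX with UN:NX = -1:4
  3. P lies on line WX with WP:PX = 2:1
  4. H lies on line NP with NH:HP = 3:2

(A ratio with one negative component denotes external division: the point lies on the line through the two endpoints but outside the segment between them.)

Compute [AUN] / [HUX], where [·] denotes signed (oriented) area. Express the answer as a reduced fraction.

Assign X = (0, 0), J = (1, 0), A = (0, 1), W = (5, -3) — the answer is frame-independent, so this choice is without loss of generality.
1. U is the midpoint of JW ⇒ U = (3, -3/2)
2. N lies on line UX with UN:NX = -1:4 ⇒ N = (4, -2)
3. P lies on line WX with WP:PX = 2:1 ⇒ P = (5/3, -1)
4. H lies on line NP with NH:HP = 3:2 ⇒ H = (13/5, -7/5)
2·[AUN] = 1, 2·[HUX] = 3/10
[AUN]:[HUX] = 1:3/10 = 10/3

[AUN]:[HUX] = 10/3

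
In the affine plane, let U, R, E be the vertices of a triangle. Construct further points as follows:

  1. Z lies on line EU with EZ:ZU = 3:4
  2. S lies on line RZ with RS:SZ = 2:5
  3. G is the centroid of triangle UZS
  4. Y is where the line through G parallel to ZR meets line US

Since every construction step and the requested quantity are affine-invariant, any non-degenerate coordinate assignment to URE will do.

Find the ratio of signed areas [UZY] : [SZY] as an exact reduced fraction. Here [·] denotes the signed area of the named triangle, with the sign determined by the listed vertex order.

Choose coordinates U = (0, 0), R = (1, 0), E = (0, 1).
1. Z lies on line EU with EZ:ZU = 3:4 ⇒ Z = (0, 4/7)
2. S lies on line RZ with RS:SZ = 2:5 ⇒ S = (5/7, 8/49)
3. G is the centroid of triangle UZS ⇒ G = (5/21, 12/49)
4. Y is where the line through G parallel to ZR meets line US ⇒ Y = (10/21, 16/147)
2·[UZY] = -40/147, 2·[SZY] = 20/147
[UZY]:[SZY] = -40/147:20/147 = -2

[UZY]:[SZY] = -2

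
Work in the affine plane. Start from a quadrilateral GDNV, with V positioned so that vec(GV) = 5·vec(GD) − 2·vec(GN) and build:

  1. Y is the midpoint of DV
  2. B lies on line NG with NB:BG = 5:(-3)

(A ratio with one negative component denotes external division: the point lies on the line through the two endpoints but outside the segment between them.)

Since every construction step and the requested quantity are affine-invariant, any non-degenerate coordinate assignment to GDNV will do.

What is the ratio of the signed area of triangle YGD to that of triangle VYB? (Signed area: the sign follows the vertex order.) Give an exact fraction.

Work in coordinates with G = (0, 0), D = (1, 0), N = (0, 1), V = (5, -2).
1. Y is the midpoint of DV ⇒ Y = (3, -1)
2. B lies on line NG with NB:BG = 5:(-3) ⇒ B = (0, -3/2)
2·[YGD] = -1, 2·[VYB] = 4
[YGD]:[VYB] = -1:4 = -1/4

[YGD]:[VYB] = -1/4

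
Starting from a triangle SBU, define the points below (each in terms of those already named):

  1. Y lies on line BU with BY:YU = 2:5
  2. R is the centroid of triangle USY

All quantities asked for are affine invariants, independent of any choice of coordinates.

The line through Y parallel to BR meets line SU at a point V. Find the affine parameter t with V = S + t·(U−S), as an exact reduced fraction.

Work in coordinates with S = (0, 0), B = (1, 0), U = (0, 1).
1. Y lies on line BU with BY:YU = 2:5 ⇒ Y = (5/7, 2/7)
2. R is the centroid of triangle USY ⇒ R = (5/21, 3/7)
through Y parallel to BR: direction (-16/21, 3/7); meets SU at V = (0, 11/16)
V = S + t·(U−S) with t = 11/16

t = 11/16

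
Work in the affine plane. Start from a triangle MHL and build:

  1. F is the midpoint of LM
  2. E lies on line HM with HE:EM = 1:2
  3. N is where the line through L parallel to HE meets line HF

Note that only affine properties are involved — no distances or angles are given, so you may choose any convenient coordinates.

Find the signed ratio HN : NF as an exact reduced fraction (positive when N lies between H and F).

Work in coordinates with M = (0, 0), H = (1, 0), L = (0, 1).
1. F is the midpoint of LM ⇒ F = (0, 1/2)
2. E lies on line HM with HE:EM = 1:2 ⇒ E = (2/3, 0)
3. N is where the line through L parallel to HE meets line HF ⇒ N = (-1, 1)
N = H + t·(F−H) with t = 2, so HN:NF = t:(1−t) = 2:-1

HN:NF = -2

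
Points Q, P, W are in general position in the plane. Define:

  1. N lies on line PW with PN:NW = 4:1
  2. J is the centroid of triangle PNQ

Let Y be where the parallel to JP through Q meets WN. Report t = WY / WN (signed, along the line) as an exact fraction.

t = 9

Assign Q = (0, 0), P = (1, 0), W = (0, 1) — the answer is frame-independent, so this choice is without loss of generality.
1. N lies on line PW with PN:NW = 4:1 ⇒ N = (1/5, 4/5)
2. J is the centroid of triangle PNQ ⇒ J = (2/5, 4/15)
through Q parallel to JP: direction (3/5, -4/15); meets WN at Y = (9/5, -4/5)
Y = W + t·(N−W) with t = 9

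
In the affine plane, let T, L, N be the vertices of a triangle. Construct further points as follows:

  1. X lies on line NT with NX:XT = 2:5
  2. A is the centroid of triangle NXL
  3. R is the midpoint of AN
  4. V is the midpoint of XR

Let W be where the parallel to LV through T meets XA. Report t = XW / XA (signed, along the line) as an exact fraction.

Work in coordinates with T = (0, 0), L = (1, 0), N = (0, 1).
1. X lies on line NT with NX:XT = 2:5 ⇒ X = (0, 5/7)
2. A is the centroid of triangle NXL ⇒ A = (1/3, 4/7)
3. R is the midpoint of AN ⇒ R = (1/6, 11/14)
4. V is the midpoint of XR ⇒ V = (1/12, 3/4)
through T parallel to LV: direction (-11/12, 3/4); meets XA at W = (-11/6, 3/2)
W = X + t·(A−X) with t = -11/2

t = -11/2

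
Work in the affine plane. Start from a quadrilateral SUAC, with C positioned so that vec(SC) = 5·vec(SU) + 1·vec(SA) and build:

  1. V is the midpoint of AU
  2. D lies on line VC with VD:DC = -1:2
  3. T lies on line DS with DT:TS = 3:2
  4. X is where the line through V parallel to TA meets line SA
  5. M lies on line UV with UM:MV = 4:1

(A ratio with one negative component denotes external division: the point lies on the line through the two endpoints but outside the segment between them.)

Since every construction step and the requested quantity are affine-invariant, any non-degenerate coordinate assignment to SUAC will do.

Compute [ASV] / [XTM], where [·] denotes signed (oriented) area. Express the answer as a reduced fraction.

Set S = (0, 0), U = (1, 0), A = (0, 1), C = (5, 1); any affine frame gives the same invariant.
1. V is the midpoint of AU ⇒ V = (1/2, 1/2)
2. D lies on line VC with VD:DC = -1:2 ⇒ D = (-4, 0)
3. T lies on line DS with DT:TS = 3:2 ⇒ T = (-8/5, 0)
4. X is where the line through V parallel to TA meets line SA ⇒ X = (0, 3/16)
5. M lies on line UV with UM:MV = 4:1 ⇒ M = (3/5, 2/5)
2·[ASV] = 1/2, 2·[XTM] = -91/400
[ASV]:[XTM] = 1/2:-91/400 = -200/91

[ASV]:[XTM] = -200/91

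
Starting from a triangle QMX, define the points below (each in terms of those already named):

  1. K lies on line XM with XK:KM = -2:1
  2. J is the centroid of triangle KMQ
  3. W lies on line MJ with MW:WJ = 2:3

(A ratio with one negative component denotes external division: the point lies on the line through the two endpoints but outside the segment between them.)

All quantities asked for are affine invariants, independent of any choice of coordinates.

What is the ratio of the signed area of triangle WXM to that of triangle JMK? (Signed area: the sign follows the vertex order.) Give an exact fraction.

Work in coordinates with Q = (0, 0), M = (1, 0), X = (0, 1).
1. K lies on line XM with XK:KM = -2:1 ⇒ K = (2, -1)
2. J is the centroid of triangle KMQ ⇒ J = (1, -1/3)
3. W lies on line MJ with MW:WJ = 2:3 ⇒ W = (1, -2/15)
2·[WXM] = -2/15, 2·[JMK] = -1/3
[WXM]:[JMK] = -2/15:-1/3 = 2/5

[WXM]:[JMK] = 2/5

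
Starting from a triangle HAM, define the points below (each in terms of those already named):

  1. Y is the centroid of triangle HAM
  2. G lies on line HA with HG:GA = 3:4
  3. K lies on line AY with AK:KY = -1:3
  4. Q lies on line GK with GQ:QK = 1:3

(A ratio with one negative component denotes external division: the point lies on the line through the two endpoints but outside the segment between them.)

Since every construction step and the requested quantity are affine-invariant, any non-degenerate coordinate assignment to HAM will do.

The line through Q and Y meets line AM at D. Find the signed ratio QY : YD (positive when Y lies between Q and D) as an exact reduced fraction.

QY:YD = 9/56

Work in coordinates with H = (0, 0), A = (1, 0), M = (0, 1).
1. Y is the centroid of triangle HAM ⇒ Y = (1/3, 1/3)
2. G lies on line HA with HG:GA = 3:4 ⇒ G = (3/7, 0)
3. K lies on line AY with AK:KY = -1:3 ⇒ K = (4/3, -1/6)
4. Q lies on line GK with GQ:QK = 1:3 ⇒ Q = (55/84, -1/24)
line QY meets AM at D = (-5/3, 8/3)
Y = Q + t·(D−Q) with t = 9/65, so QY:YD = 9/65:56/65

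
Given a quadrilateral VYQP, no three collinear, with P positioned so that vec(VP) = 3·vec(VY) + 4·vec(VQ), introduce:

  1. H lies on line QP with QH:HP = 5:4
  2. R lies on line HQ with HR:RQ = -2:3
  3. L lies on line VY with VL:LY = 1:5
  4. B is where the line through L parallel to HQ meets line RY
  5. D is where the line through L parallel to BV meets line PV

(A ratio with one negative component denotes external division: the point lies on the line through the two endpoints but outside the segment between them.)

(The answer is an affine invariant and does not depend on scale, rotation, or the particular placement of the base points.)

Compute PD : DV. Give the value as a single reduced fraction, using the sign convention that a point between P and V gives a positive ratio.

PD:DV = -43/5

Assign V = (0, 0), Y = (1, 0), Q = (0, 1), P = (3, 4) — the answer is frame-independent, so this choice is without loss of generality.
1. H lies on line QP with QH:HP = 5:4 ⇒ H = (5/3, 8/3)
2. R lies on line HQ with HR:RQ = -2:3 ⇒ R = (5, 6)
3. L lies on line VY with VL:LY = 1:5 ⇒ L = (1/6, 0)
4. B is where the line through L parallel to HQ meets line RY ⇒ B = (8/3, 5/2)
5. D is where the line through L parallel to BV meets line PV ⇒ D = (-15/38, -10/19)
D = P + t·(V−P) with t = 43/38, so PD:DV = t:(1−t) = 43/38:-5/38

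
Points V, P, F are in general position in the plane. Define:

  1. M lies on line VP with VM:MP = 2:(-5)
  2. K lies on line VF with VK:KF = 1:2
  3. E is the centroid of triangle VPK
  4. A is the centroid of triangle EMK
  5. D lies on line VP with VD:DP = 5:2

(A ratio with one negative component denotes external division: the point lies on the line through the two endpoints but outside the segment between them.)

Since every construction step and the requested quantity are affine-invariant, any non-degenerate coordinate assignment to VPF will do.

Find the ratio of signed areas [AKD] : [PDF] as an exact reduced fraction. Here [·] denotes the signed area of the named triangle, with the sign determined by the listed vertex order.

Choose coordinates V = (0, 0), P = (1, 0), F = (0, 1).
1. M lies on line VP with VM:MP = 2:(-5) ⇒ M = (-2/3, 0)
2. K lies on line VF with VK:KF = 1:2 ⇒ K = (0, 1/3)
3. E is the centroid of triangle VPK ⇒ E = (1/3, 1/9)
4. A is the centroid of triangle EMK ⇒ A = (-1/9, 4/27)
5. D lies on line VP with VD:DP = 5:2 ⇒ D = (5/7, 0)
2·[AKD] = -32/189, 2·[PDF] = -2/7
[AKD]:[PDF] = -32/189:-2/7 = 16/27

[AKD]:[PDF] = 16/27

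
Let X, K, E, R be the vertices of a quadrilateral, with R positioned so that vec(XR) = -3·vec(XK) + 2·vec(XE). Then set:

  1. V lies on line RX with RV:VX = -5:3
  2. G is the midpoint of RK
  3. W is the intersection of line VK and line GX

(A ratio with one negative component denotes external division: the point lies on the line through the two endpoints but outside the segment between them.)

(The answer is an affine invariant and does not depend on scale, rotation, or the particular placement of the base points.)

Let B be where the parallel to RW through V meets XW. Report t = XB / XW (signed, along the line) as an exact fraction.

t = -3/2

Choose coordinates X = (0, 0), K = (1, 0), E = (0, 1), R = (-3, 2).
1. V lies on line RX with RV:VX = -5:3 ⇒ V = (9/2, -3)
2. G is the midpoint of RK ⇒ G = (-1, 1)
3. W is the intersection of line VK and line GX ⇒ W = (-6, 6)
through V parallel to RW: direction (-3, 4); meets XW at B = (9, -9)
B = X + t·(W−X) with t = -3/2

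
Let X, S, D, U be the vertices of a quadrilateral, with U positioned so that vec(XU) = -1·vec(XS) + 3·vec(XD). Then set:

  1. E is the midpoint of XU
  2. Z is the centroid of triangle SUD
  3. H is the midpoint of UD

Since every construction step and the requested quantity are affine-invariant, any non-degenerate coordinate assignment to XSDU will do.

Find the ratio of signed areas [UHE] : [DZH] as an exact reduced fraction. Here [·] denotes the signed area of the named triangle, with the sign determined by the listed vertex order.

[UHE]:[DZH] = -3/2

Work in coordinates with X = (0, 0), S = (1, 0), D = (0, 1), U = (-1, 3).
1. E is the midpoint of XU ⇒ E = (-1/2, 3/2)
2. Z is the centroid of triangle SUD ⇒ Z = (0, 4/3)
3. H is the midpoint of UD ⇒ H = (-1/2, 2)
2·[UHE] = -1/4, 2·[DZH] = 1/6
[UHE]:[DZH] = -1/4:1/6 = -3/2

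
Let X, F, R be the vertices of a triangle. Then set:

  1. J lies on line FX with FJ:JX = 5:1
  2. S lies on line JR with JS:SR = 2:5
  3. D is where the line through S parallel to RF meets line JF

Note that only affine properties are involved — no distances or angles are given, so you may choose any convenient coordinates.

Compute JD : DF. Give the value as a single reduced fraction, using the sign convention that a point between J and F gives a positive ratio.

Set X = (0, 0), F = (1, 0), R = (0, 1); any affine frame gives the same invariant.
1. J lies on line FX with FJ:JX = 5:1 ⇒ J = (1/6, 0)
2. S lies on line JR with JS:SR = 2:5 ⇒ S = (5/42, 2/7)
3. D is where the line through S parallel to RF meets line JF ⇒ D = (17/42, 0)
D = J + t·(F−J) with t = 2/7, so JD:DF = t:(1−t) = 2/7:5/7

JD:DF = 2/5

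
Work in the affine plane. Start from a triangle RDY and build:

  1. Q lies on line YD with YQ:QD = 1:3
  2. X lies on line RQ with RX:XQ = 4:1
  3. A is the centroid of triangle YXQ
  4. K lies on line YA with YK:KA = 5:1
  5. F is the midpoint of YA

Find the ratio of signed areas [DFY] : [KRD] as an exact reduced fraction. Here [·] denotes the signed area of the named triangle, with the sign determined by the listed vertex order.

[DFY]:[KRD] = -12/295

Work in coordinates with R = (0, 0), D = (1, 0), Y = (0, 1).
1. Q lies on line YD with YQ:QD = 1:3 ⇒ Q = (1/4, 3/4)
2. X lies on line RQ with RX:XQ = 4:1 ⇒ X = (1/5, 3/5)
3. A is the centroid of triangle YXQ ⇒ A = (3/20, 47/60)
4. K lies on line YA with YK:KA = 5:1 ⇒ K = (1/8, 59/72)
5. F is the midpoint of YA ⇒ F = (3/40, 107/120)
2·[DFY] = -1/30, 2·[KRD] = 59/72
[DFY]:[KRD] = -1/30:59/72 = -12/295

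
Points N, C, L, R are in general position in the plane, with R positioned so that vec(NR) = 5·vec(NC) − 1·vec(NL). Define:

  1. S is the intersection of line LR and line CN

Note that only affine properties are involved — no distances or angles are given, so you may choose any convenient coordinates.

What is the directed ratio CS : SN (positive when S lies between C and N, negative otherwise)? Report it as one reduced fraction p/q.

Set N = (0, 0), C = (1, 0), L = (0, 1), R = (5, -1); any affine frame gives the same invariant.
1. S is the intersection of line LR and line CN ⇒ S = (5/2, 0)
S = C + t·(N−C) with t = -3/2, so CS:SN = t:(1−t) = -3/2:5/2

CS:SN = -3/5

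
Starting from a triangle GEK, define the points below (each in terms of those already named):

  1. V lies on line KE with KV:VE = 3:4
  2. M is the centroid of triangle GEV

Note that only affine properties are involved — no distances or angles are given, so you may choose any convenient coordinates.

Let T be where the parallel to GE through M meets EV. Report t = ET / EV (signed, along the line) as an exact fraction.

t = 1/3

Assign G = (0, 0), E = (1, 0), K = (0, 1) — the answer is frame-independent, so this choice is without loss of generality.
1. V lies on line KE with KV:VE = 3:4 ⇒ V = (3/7, 4/7)
2. M is the centroid of triangle GEV ⇒ M = (10/21, 4/21)
through M parallel to GE: direction (1, 0); meets EV at T = (17/21, 4/21)
T = E + t·(V−E) with t = 1/3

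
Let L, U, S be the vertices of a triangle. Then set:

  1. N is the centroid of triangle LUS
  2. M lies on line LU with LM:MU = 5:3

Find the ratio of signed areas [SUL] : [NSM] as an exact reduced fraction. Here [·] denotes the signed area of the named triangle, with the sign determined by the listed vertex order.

Work in coordinates with L = (0, 0), U = (1, 0), S = (0, 1).
1. N is the centroid of triangle LUS ⇒ N = (1/3, 1/3)
2. M lies on line LU with LM:MU = 5:3 ⇒ M = (5/8, 0)
2·[SUL] = -1, 2·[NSM] = -1/12
[SUL]:[NSM] = -1:-1/12 = 12

[SUL]:[NSM] = 12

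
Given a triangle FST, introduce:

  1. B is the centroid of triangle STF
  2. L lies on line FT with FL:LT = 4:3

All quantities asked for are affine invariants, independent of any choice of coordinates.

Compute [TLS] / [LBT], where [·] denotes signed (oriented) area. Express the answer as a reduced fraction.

[TLS]:[LBT] = 3

Work in coordinates with F = (0, 0), S = (1, 0), T = (0, 1).
1. B is the centroid of triangle STF ⇒ B = (1/3, 1/3)
2. L lies on line FT with FL:LT = 4:3 ⇒ L = (0, 4/7)
2·[TLS] = 3/7, 2·[LBT] = 1/7
[TLS]:[LBT] = 3/7:1/7 = 3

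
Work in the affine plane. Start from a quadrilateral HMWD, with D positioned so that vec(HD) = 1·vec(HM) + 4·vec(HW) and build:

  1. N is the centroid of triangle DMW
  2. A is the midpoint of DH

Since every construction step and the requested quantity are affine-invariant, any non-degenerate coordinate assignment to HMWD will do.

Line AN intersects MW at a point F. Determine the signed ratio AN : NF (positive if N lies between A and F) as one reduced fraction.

Set H = (0, 0), M = (1, 0), W = (0, 1), D = (1, 4); any affine frame gives the same invariant.
1. N is the centroid of triangle DMW ⇒ N = (2/3, 5/3)
2. A is the midpoint of DH ⇒ A = (1/2, 2)
line AN meets MW at F = (2, -1)
N = A + t·(F−A) with t = 1/9, so AN:NF = 1/9:8/9

AN:NF = 1/8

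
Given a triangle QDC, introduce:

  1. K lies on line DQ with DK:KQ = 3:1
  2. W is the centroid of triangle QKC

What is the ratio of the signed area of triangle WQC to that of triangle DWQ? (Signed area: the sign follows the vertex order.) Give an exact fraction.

Work in coordinates with Q = (0, 0), D = (1, 0), C = (0, 1).
1. K lies on line DQ with DK:KQ = 3:1 ⇒ K = (1/4, 0)
2. W is the centroid of triangle QKC ⇒ W = (1/12, 1/3)
2·[WQC] = -1/12, 2·[DWQ] = 1/3
[WQC]:[DWQ] = -1/12:1/3 = -1/4

[WQC]:[DWQ] = -1/4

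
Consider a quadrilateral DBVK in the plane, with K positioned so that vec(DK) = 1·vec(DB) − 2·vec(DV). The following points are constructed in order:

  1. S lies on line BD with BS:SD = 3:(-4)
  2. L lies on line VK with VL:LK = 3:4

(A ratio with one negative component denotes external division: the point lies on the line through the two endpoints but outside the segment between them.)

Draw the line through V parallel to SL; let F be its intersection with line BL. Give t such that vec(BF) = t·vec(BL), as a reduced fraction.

t = -9/2

Choose coordinates D = (0, 0), B = (1, 0), V = (0, 1), K = (1, -2).
1. S lies on line BD with BS:SD = 3:(-4) ⇒ S = (4, 0)
2. L lies on line VK with VL:LK = 3:4 ⇒ L = (3/7, -2/7)
through V parallel to SL: direction (-25/7, -2/7); meets BL at F = (25/7, 9/7)
F = B + t·(L−B) with t = -9/2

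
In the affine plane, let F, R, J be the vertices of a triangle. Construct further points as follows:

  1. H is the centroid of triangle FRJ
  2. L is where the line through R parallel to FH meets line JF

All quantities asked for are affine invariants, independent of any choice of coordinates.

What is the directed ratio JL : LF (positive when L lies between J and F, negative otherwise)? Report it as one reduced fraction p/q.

JL:LF = -2

Choose coordinates F = (0, 0), R = (1, 0), J = (0, 1).
1. H is the centroid of triangle FRJ ⇒ H = (1/3, 1/3)
2. L is where the line through R parallel to FH meets line JF ⇒ L = (0, -1)
L = J + t·(F−J) with t = 2, so JL:LF = t:(1−t) = 2:-1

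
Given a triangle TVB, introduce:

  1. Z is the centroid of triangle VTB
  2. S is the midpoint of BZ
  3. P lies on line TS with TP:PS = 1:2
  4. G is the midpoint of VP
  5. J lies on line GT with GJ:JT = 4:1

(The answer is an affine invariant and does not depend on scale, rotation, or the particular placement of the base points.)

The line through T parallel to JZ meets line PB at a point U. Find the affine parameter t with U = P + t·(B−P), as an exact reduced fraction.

Set T = (0, 0), V = (1, 0), B = (0, 1); any affine frame gives the same invariant.
1. Z is the centroid of triangle VTB ⇒ Z = (1/3, 1/3)
2. S is the midpoint of BZ ⇒ S = (1/6, 2/3)
3. P lies on line TS with TP:PS = 1:2 ⇒ P = (1/18, 2/9)
4. G is the midpoint of VP ⇒ G = (19/36, 1/9)
5. J lies on line GT with GJ:JT = 4:1 ⇒ J = (19/180, 1/45)
through T parallel to JZ: direction (41/180, 14/45); meets PB at U = (41/630, 4/45)
U = P + t·(B−P) with t = -6/35

t = -6/35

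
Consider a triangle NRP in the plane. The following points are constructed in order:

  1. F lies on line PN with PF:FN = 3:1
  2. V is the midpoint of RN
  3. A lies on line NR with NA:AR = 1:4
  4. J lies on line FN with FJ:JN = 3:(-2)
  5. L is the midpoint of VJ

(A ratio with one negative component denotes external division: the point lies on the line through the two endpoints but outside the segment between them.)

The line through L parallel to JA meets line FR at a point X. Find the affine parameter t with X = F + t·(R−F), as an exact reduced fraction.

Assign N = (0, 0), R = (1, 0), P = (0, 1) — the answer is frame-independent, so this choice is without loss of generality.
1. F lies on line PN with PF:FN = 3:1 ⇒ F = (0, 1/4)
2. V is the midpoint of RN ⇒ V = (1/2, 0)
3. A lies on line NR with NA:AR = 1:4 ⇒ A = (1/5, 0)
4. J lies on line FN with FJ:JN = 3:(-2) ⇒ J = (0, -1/2)
5. L is the midpoint of VJ ⇒ L = (1/4, -1/4)
through L parallel to JA: direction (1/5, 1/2); meets FR at X = (9/22, 13/88)
X = F + t·(R−F) with t = 9/22

t = 9/22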